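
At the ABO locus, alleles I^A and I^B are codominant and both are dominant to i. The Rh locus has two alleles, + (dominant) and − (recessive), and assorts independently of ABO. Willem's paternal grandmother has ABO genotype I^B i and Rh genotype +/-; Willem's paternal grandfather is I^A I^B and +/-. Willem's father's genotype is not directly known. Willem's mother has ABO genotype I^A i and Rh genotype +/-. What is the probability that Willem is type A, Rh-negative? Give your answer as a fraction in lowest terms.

Willem's father's ABO genotype from I^B i × I^A I^B: 1/4 I^A I^B, 1/4 I^A i, 1/4 I^B I^B, 1/4 I^B i.
Crossing each possibility with the mother I^A i and summing P(type A): 1/4·1/2 + 1/4·3/4 + 1/4·0 + 1/4·1/4 = 3/8.
Similarly for Rh via the father's Rh distribution: P(Rh-) = 1/4.
Independent loci: 3/8 × 1/4 = 3/32.

3/32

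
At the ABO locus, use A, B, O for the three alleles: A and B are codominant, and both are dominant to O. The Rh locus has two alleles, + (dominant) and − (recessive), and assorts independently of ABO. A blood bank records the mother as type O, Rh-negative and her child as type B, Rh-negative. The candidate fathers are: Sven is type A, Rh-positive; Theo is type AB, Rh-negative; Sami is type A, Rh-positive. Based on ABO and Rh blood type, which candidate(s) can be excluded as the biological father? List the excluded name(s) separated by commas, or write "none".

A candidate is excluded only if no genotype consistent with his phenotype could produce a type B, Rh-negative child with a type O, Rh-negative mother.
Sven (type A, Rh+): no genotype consistent with that phenotype can produce a type-B Rh- child with a type-O mother.
Sami (type A, Rh+): no genotype consistent with that phenotype can produce a type-B Rh- child with a type-O mother.

Sven, Sami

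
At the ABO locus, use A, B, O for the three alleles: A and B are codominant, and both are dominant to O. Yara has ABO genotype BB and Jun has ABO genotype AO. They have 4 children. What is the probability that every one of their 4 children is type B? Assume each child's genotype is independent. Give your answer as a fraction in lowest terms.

1/16

ABO cross BB × AO → 1/2 B, 1/2 AB.
So P(type B) = 1/2 per child.
All 4 independent: (1/2)^4 = 1/16.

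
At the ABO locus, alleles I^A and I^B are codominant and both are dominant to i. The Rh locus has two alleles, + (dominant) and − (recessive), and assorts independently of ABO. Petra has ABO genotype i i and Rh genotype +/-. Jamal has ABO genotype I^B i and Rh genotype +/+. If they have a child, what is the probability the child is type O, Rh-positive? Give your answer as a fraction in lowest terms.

1/2

ABO cross i i × I^B i → offspring phenotypes: 1/2 O, 1/2 B.
Rh cross +/- × +/+ → 1 Rh+.
Independent loci: P(type O, Rh-positive) = 1/2 × 1 = 1/2.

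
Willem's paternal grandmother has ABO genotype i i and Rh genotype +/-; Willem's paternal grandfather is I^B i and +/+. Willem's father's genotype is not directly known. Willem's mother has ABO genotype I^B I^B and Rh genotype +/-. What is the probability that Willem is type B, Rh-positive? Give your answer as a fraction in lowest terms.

Willem's father's ABO genotype from i i × I^B i: 1/2 I^B i, 1/2 i i.
Crossing each possibility with the mother I^B I^B and summing P(type B): 1/2·1 + 1/2·1 = 1.
Similarly for Rh via the father's Rh distribution: P(Rh+) = 7/8.
Independent loci: 1 × 7/8 = 7/8.

7/8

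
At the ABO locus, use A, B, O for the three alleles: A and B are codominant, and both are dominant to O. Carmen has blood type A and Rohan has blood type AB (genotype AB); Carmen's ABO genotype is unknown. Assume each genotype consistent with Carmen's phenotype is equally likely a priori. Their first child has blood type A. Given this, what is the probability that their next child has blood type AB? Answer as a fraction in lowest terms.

Possible genotypes: Carmen ∈ {AA, AO}; Rohan ∈ {AB}.
Weight each parental genotype pair by prior × P(type-A child):
  AA × AB: posterior weight 1/2; P(next child type AB) = 1/2.
  AO × AB: posterior weight 1/2; P(next child type AB) = 1/4.
Weighted sum = 3/8.

3/8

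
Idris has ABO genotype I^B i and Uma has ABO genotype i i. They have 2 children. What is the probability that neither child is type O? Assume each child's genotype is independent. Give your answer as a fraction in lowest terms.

1/4

ABO cross I^B i × i i → 1/2 O, 1/2 B.
So P(type O) = 1/2 per child.
P(not type O) = 1/2 for one child; (1/2)^2 = 1/4.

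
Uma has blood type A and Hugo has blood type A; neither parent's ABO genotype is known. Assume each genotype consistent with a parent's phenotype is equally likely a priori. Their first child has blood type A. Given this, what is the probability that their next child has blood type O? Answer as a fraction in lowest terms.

Possible genotypes: Uma ∈ {AA, AO}; Hugo ∈ {AA, AO}.
Weight each parental genotype pair by prior × P(type-A child):
  AA × AA: posterior weight 4/15; P(next child type O) = 0.
  AA × AO: posterior weight 4/15; P(next child type O) = 0.
  AO × AA: posterior weight 4/15; P(next child type O) = 0.
  AO × AO: posterior weight 1/5; P(next child type O) = 1/4.
Weighted sum = 1/20.

1/20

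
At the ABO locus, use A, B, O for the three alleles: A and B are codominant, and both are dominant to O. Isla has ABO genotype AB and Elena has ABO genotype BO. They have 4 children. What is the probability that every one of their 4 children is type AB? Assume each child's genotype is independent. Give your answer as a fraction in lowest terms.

ABO cross AB × BO → 1/4 A, 1/2 B, 1/4 AB.
So P(type AB) = 1/4 per child.
All 4 independent: (1/4)^4 = 1/256.

1/256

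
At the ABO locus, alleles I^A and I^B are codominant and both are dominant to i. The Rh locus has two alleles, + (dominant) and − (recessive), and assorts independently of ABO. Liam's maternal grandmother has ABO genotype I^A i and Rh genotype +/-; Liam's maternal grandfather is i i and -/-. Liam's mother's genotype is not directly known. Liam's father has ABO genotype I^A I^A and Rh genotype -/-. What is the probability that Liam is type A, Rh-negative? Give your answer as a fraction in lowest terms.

3/4

Liam's mother's ABO genotype from I^A i × i i: 1/2 I^A i, 1/2 i i.
Crossing each possibility with the father I^A I^A and summing P(type A): 1/2·1 + 1/2·1 = 1.
Similarly for Rh via the mother's Rh distribution: P(Rh-) = 3/4.
Independent loci: 1 × 3/4 = 3/4.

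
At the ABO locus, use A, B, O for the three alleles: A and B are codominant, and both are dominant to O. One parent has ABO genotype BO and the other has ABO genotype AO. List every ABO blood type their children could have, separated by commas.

Gametes from BO × AO give offspring ABO genotypes AB, AO, BO, OO, i.e. phenotypes O, A, B, AB.

O, A, B, AB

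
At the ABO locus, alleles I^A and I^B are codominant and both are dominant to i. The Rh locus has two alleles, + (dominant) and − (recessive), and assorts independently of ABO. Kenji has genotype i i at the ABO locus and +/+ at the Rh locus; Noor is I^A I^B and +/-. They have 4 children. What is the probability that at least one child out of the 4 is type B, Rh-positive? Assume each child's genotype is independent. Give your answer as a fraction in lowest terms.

15/16

ABO cross i i × I^A I^B → 1/2 A, 1/2 B.
Rh cross +/+ × +/- → 1 Rh+; so P(type B, Rh-positive) = 1/2 × 1 = 1/2 per child.
P(none) = (1/2)^4 = 1/16; P(at least one) = 1 − 1/16 = 15/16.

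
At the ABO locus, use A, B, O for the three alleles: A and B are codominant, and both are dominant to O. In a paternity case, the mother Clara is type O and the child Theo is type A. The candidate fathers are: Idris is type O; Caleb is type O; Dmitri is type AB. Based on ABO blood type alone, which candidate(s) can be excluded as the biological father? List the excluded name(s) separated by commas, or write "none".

Idris, Caleb

A candidate is excluded only if no genotype consistent with his phenotype could produce a type A child with a type O mother.
Idris (type O): no genotype consistent with that phenotype can produce a type-A child with a type-O mother.
Caleb (type O): no genotype consistent with that phenotype can produce a type-A child with a type-O mother.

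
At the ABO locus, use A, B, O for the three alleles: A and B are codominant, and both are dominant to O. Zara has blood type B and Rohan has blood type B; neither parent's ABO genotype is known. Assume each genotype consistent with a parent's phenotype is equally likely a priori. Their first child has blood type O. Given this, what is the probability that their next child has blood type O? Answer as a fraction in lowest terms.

1/4

Possible genotypes: Zara ∈ {BB, BO}; Rohan ∈ {BB, BO}.
Weight each parental genotype pair by prior × P(type-O child):
  BO × BO: posterior weight 1; P(next child type O) = 1/4.
Weighted sum = 1/4.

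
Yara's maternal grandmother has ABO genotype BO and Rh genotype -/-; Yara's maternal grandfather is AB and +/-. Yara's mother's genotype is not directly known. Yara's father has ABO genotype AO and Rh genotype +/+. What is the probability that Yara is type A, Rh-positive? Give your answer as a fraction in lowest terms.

3/8

Yara's mother's ABO genotype from BO × AB: 1/4 AB, 1/4 AO, 1/4 BB, 1/4 BO.
Crossing each possibility with the father AO and summing P(type A): 1/4·1/2 + 1/4·3/4 + 1/4·0 + 1/4·1/4 = 3/8.
Similarly for Rh via the mother's Rh distribution: P(Rh+) = 1.
Independent loci: 3/8 × 1 = 3/8.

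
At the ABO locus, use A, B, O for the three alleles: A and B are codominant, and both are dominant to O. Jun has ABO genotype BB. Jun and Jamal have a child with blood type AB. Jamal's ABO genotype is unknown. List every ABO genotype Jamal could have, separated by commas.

For each candidate genotype of Jamal, check whether crossing it with BB can produce every observed child phenotype.
  AA → possible child types {AB} ✓
  AB → possible child types {B, AB} ✓
  AO → possible child types {B, AB} ✓
  BB → possible child types {B} ✗
  BO → possible child types {B} ✗
  OO → possible child types {B} ✗

AA, AB, AO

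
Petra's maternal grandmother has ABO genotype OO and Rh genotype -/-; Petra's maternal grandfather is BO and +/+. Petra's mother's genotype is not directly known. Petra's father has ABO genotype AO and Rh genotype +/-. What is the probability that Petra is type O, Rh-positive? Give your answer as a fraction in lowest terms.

9/32

Petra's mother's ABO genotype from OO × BO: 1/2 BO, 1/2 OO.
Crossing each possibility with the father AO and summing P(type O): 1/2·1/4 + 1/2·1/2 = 3/8.
Similarly for Rh via the mother's Rh distribution: P(Rh+) = 3/4.
Independent loci: 3/8 × 3/4 = 9/32.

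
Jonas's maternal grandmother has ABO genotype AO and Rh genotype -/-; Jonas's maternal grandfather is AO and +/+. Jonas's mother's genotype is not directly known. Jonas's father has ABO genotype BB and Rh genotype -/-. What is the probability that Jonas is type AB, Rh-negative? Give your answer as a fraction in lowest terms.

Jonas's mother's ABO genotype from AO × AO: 1/4 AA, 1/2 AO, 1/4 OO.
Crossing each possibility with the father BB and summing P(type AB): 1/4·1 + 1/2·1/2 + 1/4·0 = 1/2.
Similarly for Rh via the mother's Rh distribution: P(Rh-) = 1/2.
Independent loci: 1/2 × 1/2 = 1/4.

1/4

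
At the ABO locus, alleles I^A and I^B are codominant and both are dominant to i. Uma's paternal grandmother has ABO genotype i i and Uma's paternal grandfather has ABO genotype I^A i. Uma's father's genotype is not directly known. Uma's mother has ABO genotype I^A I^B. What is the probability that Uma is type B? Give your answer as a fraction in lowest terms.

3/8

Uma's father's ABO genotype from i i × I^A i: 1/2 I^A i, 1/2 i i.
Crossing each possibility with the mother I^A I^B and summing P(type B): 1/2·1/4 + 1/2·1/2 = 3/8.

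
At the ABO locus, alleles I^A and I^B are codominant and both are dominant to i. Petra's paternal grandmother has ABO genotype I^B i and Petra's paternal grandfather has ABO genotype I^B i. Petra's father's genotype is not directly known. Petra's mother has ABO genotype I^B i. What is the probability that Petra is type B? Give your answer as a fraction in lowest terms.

Petra's father's ABO genotype from I^B i × I^B i: 1/4 I^B I^B, 1/2 I^B i, 1/4 i i.
Crossing each possibility with the mother I^B i and summing P(type B): 1/4·1 + 1/2·3/4 + 1/4·1/2 = 3/4.

3/4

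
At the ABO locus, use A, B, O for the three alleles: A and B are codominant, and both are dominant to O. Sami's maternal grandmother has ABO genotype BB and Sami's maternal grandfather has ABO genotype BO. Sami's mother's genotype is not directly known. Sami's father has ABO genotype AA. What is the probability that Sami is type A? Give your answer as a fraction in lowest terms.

1/4

Sami's mother's ABO genotype from BB × BO: 1/2 BB, 1/2 BO.
Crossing each possibility with the father AA and summing P(type A): 1/2·0 + 1/2·1/2 = 1/4.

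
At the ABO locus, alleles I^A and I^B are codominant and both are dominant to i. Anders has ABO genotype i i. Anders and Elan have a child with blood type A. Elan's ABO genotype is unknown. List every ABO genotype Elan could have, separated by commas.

I^A I^A, I^A I^B, I^A i

For each candidate genotype of Elan, check whether crossing it with i i can produce every observed child phenotype.
  I^A I^A → possible child types {A} ✓
  I^A I^B → possible child types {A, B} ✓
  I^A i → possible child types {O, A} ✓
  I^B I^B → possible child types {B} ✗
  I^B i → possible child types {O, B} ✗
  i i → possible child types {O} ✗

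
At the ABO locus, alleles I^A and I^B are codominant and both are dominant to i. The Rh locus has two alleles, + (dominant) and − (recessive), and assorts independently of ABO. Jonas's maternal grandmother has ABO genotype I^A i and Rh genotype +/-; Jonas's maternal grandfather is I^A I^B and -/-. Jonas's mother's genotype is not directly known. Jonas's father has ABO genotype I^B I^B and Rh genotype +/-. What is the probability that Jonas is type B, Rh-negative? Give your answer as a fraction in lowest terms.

Jonas's mother's ABO genotype from I^A i × I^A I^B: 1/4 I^A I^A, 1/4 I^A I^B, 1/4 I^A i, 1/4 I^B i.
Crossing each possibility with the father I^B I^B and summing P(type B): 1/4·0 + 1/4·1/2 + 1/4·1/2 + 1/4·1 = 1/2.
Similarly for Rh via the mother's Rh distribution: P(Rh-) = 3/8.
Independent loci: 1/2 × 3/8 = 3/16.

3/16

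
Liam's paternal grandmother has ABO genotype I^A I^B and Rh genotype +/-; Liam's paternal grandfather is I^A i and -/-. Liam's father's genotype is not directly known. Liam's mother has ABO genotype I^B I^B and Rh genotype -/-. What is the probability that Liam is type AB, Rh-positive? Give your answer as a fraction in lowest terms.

Liam's father's ABO genotype from I^A I^B × I^A i: 1/4 I^A I^A, 1/4 I^A I^B, 1/4 I^A i, 1/4 I^B i.
Crossing each possibility with the mother I^B I^B and summing P(type AB): 1/4·1 + 1/4·1/2 + 1/4·1/2 + 1/4·0 = 1/2.
Similarly for Rh via the father's Rh distribution: P(Rh+) = 1/4.
Independent loci: 1/2 × 1/4 = 1/8.

1/8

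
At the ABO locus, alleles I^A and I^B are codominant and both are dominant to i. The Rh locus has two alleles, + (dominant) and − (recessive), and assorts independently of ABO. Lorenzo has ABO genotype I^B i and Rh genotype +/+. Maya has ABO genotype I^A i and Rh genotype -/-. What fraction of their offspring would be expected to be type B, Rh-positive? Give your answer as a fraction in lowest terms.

1/4

ABO cross I^B i × I^A i → offspring phenotypes: 1/4 O, 1/4 A, 1/4 B, 1/4 AB.
Rh cross +/+ × -/- → 1 Rh+.
Independent loci: P(type B, Rh-positive) = 1/4 × 1 = 1/4.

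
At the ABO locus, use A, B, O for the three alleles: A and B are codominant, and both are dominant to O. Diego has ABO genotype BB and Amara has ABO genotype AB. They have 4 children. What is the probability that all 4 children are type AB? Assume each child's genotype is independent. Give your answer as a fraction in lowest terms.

ABO cross BB × AB → 1/2 B, 1/2 AB.
So P(type AB) = 1/2 per child.
All 4 independent: (1/2)^4 = 1/16.

1/16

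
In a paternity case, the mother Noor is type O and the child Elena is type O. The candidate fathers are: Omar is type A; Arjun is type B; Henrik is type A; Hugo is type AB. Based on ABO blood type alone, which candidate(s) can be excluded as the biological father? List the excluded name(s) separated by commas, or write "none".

A candidate is excluded only if no genotype consistent with his phenotype could produce a type O child with a type O mother.
Hugo (type AB): no genotype consistent with that phenotype can produce a type-O child with a type-O mother.

Hugo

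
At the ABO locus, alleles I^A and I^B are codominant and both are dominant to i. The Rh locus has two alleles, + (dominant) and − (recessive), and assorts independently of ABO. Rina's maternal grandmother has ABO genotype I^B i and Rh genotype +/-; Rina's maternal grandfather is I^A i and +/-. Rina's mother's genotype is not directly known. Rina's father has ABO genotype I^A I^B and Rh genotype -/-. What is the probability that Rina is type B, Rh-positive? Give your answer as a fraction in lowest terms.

3/16

Rina's mother's ABO genotype from I^B i × I^A i: 1/4 I^A I^B, 1/4 I^A i, 1/4 I^B i, 1/4 i i.
Crossing each possibility with the father I^A I^B and summing P(type B): 1/4·1/4 + 1/4·1/4 + 1/4·1/2 + 1/4·1/2 = 3/8.
Similarly for Rh via the mother's Rh distribution: P(Rh+) = 1/2.
Independent loci: 3/8 × 1/2 = 3/16.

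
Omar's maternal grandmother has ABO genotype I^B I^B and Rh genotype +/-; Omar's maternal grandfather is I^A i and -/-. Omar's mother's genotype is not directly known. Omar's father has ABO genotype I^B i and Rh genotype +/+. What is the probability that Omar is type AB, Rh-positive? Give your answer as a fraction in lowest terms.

1/8

Omar's mother's ABO genotype from I^B I^B × I^A i: 1/2 I^A I^B, 1/2 I^B i.
Crossing each possibility with the father I^B i and summing P(type AB): 1/2·1/4 + 1/2·0 = 1/8.
Similarly for Rh via the mother's Rh distribution: P(Rh+) = 1.
Independent loci: 1/8 × 1 = 1/8.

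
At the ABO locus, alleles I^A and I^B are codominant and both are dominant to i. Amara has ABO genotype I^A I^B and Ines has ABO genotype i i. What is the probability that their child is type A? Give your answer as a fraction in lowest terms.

ABO cross I^A I^B × i i → offspring phenotypes: 1/2 A, 1/2 B.
So P(type A) = 1/2.

1/2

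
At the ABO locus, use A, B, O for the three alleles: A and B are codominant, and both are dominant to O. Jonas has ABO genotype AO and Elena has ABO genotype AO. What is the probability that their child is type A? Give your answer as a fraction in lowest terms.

ABO cross AO × AO → offspring phenotypes: 1/4 O, 3/4 A.
So P(type A) = 3/4.

3/4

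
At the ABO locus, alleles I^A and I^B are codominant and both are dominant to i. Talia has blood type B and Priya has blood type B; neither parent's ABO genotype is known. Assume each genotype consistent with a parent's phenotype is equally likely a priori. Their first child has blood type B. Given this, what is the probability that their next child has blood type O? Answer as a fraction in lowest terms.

1/20

Possible genotypes: Talia ∈ {I^B I^B, I^B i}; Priya ∈ {I^B I^B, I^B i}.
Weight each parental genotype pair by prior × P(type-B child):
  I^B I^B × I^B I^B: posterior weight 4/15; P(next child type O) = 0.
  I^B I^B × I^B i: posterior weight 4/15; P(next child type O) = 0.
  I^B i × I^B I^B: posterior weight 4/15; P(next child type O) = 0.
  I^B i × I^B i: posterior weight 1/5; P(next child type O) = 1/4.
Weighted sum = 1/20.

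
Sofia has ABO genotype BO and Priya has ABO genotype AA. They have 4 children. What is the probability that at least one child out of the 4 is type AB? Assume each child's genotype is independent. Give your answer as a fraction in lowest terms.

ABO cross BO × AA → 1/2 A, 1/2 AB.
So P(type AB) = 1/2 per child.
P(none) = (1/2)^4 = 1/16; P(at least one) = 1 − 1/16 = 15/16.

15/16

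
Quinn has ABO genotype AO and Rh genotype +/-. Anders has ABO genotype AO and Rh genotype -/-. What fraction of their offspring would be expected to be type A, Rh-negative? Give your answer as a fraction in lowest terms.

ABO cross AO × AO → offspring phenotypes: 1/4 O, 3/4 A.
Rh cross +/- × -/- → 1/2 Rh+, 1/2 Rh-.
Independent loci: P(type A, Rh-negative) = 3/4 × 1/2 = 3/8.

3/8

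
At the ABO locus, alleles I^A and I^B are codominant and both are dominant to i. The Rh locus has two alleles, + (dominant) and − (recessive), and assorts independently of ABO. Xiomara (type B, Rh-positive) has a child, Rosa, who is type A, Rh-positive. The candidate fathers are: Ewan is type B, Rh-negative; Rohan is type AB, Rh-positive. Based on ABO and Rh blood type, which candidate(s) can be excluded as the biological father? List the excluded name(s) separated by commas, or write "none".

A candidate is excluded only if no genotype consistent with his phenotype could produce a type A, Rh-positive child with a type B, Rh-positive mother.
Ewan (type B, Rh-): no genotype consistent with that phenotype can produce a type-A Rh+ child with a type-B mother.

Ewan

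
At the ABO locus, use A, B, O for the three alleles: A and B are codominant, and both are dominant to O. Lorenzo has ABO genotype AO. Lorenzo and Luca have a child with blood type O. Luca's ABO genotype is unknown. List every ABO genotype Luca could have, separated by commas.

For each candidate genotype of Luca, check whether crossing it with AO can produce every observed child phenotype.
  AA → possible child types {A} ✗
  AB → possible child types {A, B, AB} ✗
  AO → possible child types {O, A} ✓
  BB → possible child types {B, AB} ✗
  BO → possible child types {O, A, B, AB} ✓
  OO → possible child types {O, A} ✓

AO, BO, OO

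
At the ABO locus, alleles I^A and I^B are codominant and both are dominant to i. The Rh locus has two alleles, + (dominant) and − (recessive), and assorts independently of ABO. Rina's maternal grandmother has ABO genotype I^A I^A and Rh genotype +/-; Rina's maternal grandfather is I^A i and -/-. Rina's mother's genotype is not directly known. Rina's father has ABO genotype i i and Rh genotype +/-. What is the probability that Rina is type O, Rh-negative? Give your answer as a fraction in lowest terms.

3/32

Rina's mother's ABO genotype from I^A I^A × I^A i: 1/2 I^A I^A, 1/2 I^A i.
Crossing each possibility with the father i i and summing P(type O): 1/2·0 + 1/2·1/2 = 1/4.
Similarly for Rh via the mother's Rh distribution: P(Rh-) = 3/8.
Independent loci: 1/4 × 3/8 = 3/32.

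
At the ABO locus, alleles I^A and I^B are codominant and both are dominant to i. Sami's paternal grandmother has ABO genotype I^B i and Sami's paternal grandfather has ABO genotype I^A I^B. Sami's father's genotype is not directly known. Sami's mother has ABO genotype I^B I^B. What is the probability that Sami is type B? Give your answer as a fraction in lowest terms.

3/4

Sami's father's ABO genotype from I^B i × I^A I^B: 1/4 I^A I^B, 1/4 I^A i, 1/4 I^B I^B, 1/4 I^B i.
Crossing each possibility with the mother I^B I^B and summing P(type B): 1/4·1/2 + 1/4·1/2 + 1/4·1 + 1/4·1 = 3/4.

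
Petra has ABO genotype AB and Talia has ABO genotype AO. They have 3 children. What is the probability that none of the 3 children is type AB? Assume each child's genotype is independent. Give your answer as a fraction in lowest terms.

ABO cross AB × AO → 1/2 A, 1/4 B, 1/4 AB.
So P(type AB) = 1/4 per child.
P(not type AB) = 3/4 for one child; (3/4)^3 = 27/64.

27/64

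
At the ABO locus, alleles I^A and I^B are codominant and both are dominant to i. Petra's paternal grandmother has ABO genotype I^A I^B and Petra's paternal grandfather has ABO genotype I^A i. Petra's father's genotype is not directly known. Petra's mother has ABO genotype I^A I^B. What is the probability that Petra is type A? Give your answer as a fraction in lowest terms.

3/8

Petra's father's ABO genotype from I^A I^B × I^A i: 1/4 I^A I^A, 1/4 I^A I^B, 1/4 I^A i, 1/4 I^B i.
Crossing each possibility with the mother I^A I^B and summing P(type A): 1/4·1/2 + 1/4·1/4 + 1/4·1/2 + 1/4·1/4 = 3/8.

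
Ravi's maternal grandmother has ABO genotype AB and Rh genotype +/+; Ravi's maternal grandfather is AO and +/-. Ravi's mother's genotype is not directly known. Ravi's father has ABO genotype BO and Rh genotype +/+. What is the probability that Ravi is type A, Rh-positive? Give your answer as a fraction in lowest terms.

1/4

Ravi's mother's ABO genotype from AB × AO: 1/4 AA, 1/4 AB, 1/4 AO, 1/4 BO.
Crossing each possibility with the father BO and summing P(type A): 1/4·1/2 + 1/4·1/4 + 1/4·1/4 + 1/4·0 = 1/4.
Similarly for Rh via the mother's Rh distribution: P(Rh+) = 1.
Independent loci: 1/4 × 1 = 1/4.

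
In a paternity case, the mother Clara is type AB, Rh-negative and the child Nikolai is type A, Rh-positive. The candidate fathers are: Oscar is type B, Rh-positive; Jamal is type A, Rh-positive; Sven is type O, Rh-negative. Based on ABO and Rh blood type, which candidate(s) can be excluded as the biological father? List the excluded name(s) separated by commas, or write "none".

A candidate is excluded only if no genotype consistent with his phenotype could produce a type A, Rh-positive child with a type AB, Rh-negative mother.
Sven (type O, Rh-): no genotype consistent with that phenotype can produce a type-A Rh+ child with a type-AB mother.

Sven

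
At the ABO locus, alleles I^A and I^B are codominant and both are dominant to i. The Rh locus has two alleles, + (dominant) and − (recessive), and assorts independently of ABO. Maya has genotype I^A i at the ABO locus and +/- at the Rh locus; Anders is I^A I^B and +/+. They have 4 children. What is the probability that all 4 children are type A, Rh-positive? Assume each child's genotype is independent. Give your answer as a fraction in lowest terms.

ABO cross I^A i × I^A I^B → 1/2 A, 1/4 B, 1/4 AB.
Rh cross +/- × +/+ → 1 Rh+; so P(type A, Rh-positive) = 1/2 × 1 = 1/2 per child.
All 4 independent: (1/2)^4 = 1/16.

1/16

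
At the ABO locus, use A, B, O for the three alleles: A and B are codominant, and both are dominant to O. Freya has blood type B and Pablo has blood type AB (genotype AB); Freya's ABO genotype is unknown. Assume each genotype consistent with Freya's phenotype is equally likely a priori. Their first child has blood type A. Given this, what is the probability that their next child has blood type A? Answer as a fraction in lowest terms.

Possible genotypes: Freya ∈ {BB, BO}; Pablo ∈ {AB}.
Weight each parental genotype pair by prior × P(type-A child):
  BO × AB: posterior weight 1; P(next child type A) = 1/4.
Weighted sum = 1/4.

1/4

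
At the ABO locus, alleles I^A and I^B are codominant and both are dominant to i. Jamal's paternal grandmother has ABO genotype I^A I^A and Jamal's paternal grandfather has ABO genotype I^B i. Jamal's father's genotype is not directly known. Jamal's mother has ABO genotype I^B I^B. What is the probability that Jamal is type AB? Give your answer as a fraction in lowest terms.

Jamal's father's ABO genotype from I^A I^A × I^B i: 1/2 I^A I^B, 1/2 I^A i.
Crossing each possibility with the mother I^B I^B and summing P(type AB): 1/2·1/2 + 1/2·1/2 = 1/2.

1/2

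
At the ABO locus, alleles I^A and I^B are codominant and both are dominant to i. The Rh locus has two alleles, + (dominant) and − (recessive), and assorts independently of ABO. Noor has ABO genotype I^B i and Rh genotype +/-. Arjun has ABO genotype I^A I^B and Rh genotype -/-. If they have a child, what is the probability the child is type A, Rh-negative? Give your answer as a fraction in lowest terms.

ABO cross I^B i × I^A I^B → offspring phenotypes: 1/4 A, 1/2 B, 1/4 AB.
Rh cross +/- × -/- → 1/2 Rh+, 1/2 Rh-.
Independent loci: P(type A, Rh-negative) = 1/4 × 1/2 = 1/8.

1/8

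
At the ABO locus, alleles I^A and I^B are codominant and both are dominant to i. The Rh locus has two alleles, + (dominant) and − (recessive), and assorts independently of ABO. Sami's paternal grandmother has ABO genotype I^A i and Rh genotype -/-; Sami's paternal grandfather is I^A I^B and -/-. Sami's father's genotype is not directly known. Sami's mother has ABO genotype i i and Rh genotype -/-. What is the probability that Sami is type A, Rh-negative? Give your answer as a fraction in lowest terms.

1/2

Sami's father's ABO genotype from I^A i × I^A I^B: 1/4 I^A I^A, 1/4 I^A I^B, 1/4 I^A i, 1/4 I^B i.
Crossing each possibility with the mother i i and summing P(type A): 1/4·1 + 1/4·1/2 + 1/4·1/2 + 1/4·0 = 1/2.
Similarly for Rh via the father's Rh distribution: P(Rh-) = 1.
Independent loci: 1/2 × 1 = 1/2.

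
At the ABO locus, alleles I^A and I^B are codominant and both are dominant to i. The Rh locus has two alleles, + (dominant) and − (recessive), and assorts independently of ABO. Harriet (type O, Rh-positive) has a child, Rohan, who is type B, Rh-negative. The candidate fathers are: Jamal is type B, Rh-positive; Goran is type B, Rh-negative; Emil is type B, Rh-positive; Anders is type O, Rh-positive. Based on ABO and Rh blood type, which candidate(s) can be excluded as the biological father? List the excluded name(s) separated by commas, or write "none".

A candidate is excluded only if no genotype consistent with his phenotype could produce a type B, Rh-negative child with a type O, Rh-positive mother.
Anders (type O, Rh+): no genotype consistent with that phenotype can produce a type-B Rh- child with a type-O mother.

Anders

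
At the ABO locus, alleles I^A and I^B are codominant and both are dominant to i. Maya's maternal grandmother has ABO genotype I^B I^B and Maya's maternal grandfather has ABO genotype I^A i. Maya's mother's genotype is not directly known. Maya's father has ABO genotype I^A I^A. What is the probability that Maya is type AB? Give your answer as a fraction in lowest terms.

Maya's mother's ABO genotype from I^B I^B × I^A i: 1/2 I^A I^B, 1/2 I^B i.
Crossing each possibility with the father I^A I^A and summing P(type AB): 1/2·1/2 + 1/2·1/2 = 1/2.

1/2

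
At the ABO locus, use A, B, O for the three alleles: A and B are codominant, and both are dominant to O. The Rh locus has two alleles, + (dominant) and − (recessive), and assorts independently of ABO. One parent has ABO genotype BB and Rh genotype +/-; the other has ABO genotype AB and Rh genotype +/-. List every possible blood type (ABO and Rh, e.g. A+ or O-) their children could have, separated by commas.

Gametes from BB × AB give offspring ABO genotypes AB, BB, i.e. phenotypes B, AB.
Rh cross +/- × +/- → phenotypes Rh+, Rh-.
Combining independently: B+, B-, AB+, AB-.

B+, B-, AB+, AB-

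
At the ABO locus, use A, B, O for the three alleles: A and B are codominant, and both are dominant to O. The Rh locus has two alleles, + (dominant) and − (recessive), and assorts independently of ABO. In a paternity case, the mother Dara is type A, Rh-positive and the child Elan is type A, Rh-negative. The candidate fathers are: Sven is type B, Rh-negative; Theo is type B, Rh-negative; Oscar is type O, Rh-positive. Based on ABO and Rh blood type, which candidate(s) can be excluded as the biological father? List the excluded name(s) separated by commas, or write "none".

none

A candidate is excluded only if no genotype consistent with his phenotype could produce a type A, Rh-negative child with a type A, Rh-positive mother.
Every candidate has at least one consistent genotype combination, so none can be excluded.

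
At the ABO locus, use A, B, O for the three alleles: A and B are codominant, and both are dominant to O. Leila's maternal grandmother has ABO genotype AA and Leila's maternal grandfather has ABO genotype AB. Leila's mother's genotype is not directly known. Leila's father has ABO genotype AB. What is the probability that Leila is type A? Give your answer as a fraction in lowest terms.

Leila's mother's ABO genotype from AA × AB: 1/2 AA, 1/2 AB.
Crossing each possibility with the father AB and summing P(type A): 1/2·1/2 + 1/2·1/4 = 3/8.

3/8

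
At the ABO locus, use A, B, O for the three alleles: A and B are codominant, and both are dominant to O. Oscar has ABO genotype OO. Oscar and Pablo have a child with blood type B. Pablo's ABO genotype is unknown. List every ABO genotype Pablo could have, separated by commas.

AB, BB, BO

For each candidate genotype of Pablo, check whether crossing it with OO can produce every observed child phenotype.
  AA → possible child types {A} ✗
  AB → possible child types {A, B} ✓
  AO → possible child types {O, A} ✗
  BB → possible child types {B} ✓
  BO → possible child types {O, B} ✓
  OO → possible child types {O} ✗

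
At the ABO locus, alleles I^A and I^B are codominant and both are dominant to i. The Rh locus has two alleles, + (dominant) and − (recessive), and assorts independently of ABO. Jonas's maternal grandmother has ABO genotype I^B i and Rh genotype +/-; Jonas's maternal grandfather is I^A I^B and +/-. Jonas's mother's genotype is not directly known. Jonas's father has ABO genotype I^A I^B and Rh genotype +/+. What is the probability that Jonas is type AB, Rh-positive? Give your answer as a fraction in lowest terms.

Jonas's mother's ABO genotype from I^B i × I^A I^B: 1/4 I^A I^B, 1/4 I^A i, 1/4 I^B I^B, 1/4 I^B i.
Crossing each possibility with the father I^A I^B and summing P(type AB): 1/4·1/2 + 1/4·1/4 + 1/4·1/2 + 1/4·1/4 = 3/8.
Similarly for Rh via the mother's Rh distribution: P(Rh+) = 1.
Independent loci: 3/8 × 1 = 3/8.

3/8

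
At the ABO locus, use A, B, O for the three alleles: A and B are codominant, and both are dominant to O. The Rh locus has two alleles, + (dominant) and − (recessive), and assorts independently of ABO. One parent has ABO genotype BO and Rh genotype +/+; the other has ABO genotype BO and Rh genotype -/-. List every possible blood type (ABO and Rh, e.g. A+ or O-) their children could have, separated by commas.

O+, B+

Gametes from BO × BO give offspring ABO genotypes BB, BO, OO, i.e. phenotypes O, B.
Rh cross +/+ × -/- → phenotypes Rh+.
Combining independently: O+, B+.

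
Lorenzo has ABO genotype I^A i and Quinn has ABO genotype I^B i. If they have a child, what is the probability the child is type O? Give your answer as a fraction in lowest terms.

1/4

ABO cross I^A i × I^B i → offspring phenotypes: 1/4 O, 1/4 A, 1/4 B, 1/4 AB.
So P(type O) = 1/4.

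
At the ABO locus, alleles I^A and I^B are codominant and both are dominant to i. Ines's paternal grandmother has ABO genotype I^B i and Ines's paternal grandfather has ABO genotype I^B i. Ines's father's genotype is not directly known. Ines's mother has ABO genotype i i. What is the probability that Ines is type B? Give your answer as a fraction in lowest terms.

Ines's father's ABO genotype from I^B i × I^B i: 1/4 I^B I^B, 1/2 I^B i, 1/4 i i.
Crossing each possibility with the mother i i and summing P(type B): 1/4·1 + 1/2·1/2 + 1/4·0 = 1/2.

1/2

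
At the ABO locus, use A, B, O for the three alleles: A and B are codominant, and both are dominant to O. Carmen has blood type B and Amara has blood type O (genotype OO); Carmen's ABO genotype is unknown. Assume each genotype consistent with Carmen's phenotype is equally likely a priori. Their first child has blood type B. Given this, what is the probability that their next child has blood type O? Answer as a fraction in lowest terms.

Possible genotypes: Carmen ∈ {BB, BO}; Amara ∈ {OO}.
Weight each parental genotype pair by prior × P(type-B child):
  BB × OO: posterior weight 2/3; P(next child type O) = 0.
  BO × OO: posterior weight 1/3; P(next child type O) = 1/2.
Weighted sum = 1/6.

1/6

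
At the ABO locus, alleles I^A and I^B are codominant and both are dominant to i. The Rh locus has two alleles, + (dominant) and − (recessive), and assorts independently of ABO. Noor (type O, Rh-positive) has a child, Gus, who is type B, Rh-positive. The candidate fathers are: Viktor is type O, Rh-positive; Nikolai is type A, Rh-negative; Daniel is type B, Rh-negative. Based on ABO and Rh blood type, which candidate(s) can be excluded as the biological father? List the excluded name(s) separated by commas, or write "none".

Viktor, Nikolai

A candidate is excluded only if no genotype consistent with his phenotype could produce a type B, Rh-positive child with a type O, Rh-positive mother.
Viktor (type O, Rh+): no genotype consistent with that phenotype can produce a type-B Rh+ child with a type-O mother.
Nikolai (type A, Rh-): no genotype consistent with that phenotype can produce a type-B Rh+ child with a type-O mother.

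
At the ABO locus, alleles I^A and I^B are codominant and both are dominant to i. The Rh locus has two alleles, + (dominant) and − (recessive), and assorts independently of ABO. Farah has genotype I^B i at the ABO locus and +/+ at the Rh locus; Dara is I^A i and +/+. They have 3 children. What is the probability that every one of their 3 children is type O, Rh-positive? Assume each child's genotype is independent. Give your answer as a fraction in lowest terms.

1/64

ABO cross I^B i × I^A i → 1/4 O, 1/4 A, 1/4 B, 1/4 AB.
Rh cross +/+ × +/+ → 1 Rh+; so P(type O, Rh-positive) = 1/4 × 1 = 1/4 per child.
All 3 independent: (1/4)^3 = 1/64.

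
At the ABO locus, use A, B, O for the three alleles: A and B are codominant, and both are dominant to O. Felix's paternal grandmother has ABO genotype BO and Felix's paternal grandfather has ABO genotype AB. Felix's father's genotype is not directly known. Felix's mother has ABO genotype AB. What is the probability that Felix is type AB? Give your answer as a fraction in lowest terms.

Felix's father's ABO genotype from BO × AB: 1/4 AB, 1/4 AO, 1/4 BB, 1/4 BO.
Crossing each possibility with the mother AB and summing P(type AB): 1/4·1/2 + 1/4·1/4 + 1/4·1/2 + 1/4·1/4 = 3/8.

3/8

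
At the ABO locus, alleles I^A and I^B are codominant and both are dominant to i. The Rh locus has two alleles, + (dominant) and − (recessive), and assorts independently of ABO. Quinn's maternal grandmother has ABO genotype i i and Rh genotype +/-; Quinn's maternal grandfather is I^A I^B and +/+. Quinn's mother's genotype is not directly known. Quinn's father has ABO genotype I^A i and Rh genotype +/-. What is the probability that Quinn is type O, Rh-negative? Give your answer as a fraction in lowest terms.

1/32

Quinn's mother's ABO genotype from i i × I^A I^B: 1/2 I^A i, 1/2 I^B i.
Crossing each possibility with the father I^A i and summing P(type O): 1/2·1/4 + 1/2·1/4 = 1/4.
Similarly for Rh via the mother's Rh distribution: P(Rh-) = 1/8.
Independent loci: 1/4 × 1/8 = 1/32.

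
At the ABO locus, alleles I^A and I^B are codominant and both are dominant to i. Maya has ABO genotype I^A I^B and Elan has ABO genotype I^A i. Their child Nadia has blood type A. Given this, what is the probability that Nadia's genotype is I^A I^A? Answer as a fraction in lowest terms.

Cross I^A I^B × I^A i → 1/4 I^A I^A, 1/4 I^A I^B, 1/4 I^A i, 1/4 I^B i.
Type-A genotypes among offspring: I^A I^A (1/4), I^A i (1/4); total 1/2.
P(I^A I^A | type A) = (1/4) / (1/2) = 1/2.

1/2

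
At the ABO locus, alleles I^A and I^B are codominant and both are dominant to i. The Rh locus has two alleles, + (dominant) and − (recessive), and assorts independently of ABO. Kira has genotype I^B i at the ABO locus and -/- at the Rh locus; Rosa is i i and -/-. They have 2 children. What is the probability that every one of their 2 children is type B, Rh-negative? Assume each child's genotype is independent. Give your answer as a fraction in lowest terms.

ABO cross I^B i × i i → 1/2 O, 1/2 B.
Rh cross -/- × -/- → 1 Rh-; so P(type B, Rh-negative) = 1/2 × 1 = 1/2 per child.
All 2 independent: (1/2)^2 = 1/4.

1/4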